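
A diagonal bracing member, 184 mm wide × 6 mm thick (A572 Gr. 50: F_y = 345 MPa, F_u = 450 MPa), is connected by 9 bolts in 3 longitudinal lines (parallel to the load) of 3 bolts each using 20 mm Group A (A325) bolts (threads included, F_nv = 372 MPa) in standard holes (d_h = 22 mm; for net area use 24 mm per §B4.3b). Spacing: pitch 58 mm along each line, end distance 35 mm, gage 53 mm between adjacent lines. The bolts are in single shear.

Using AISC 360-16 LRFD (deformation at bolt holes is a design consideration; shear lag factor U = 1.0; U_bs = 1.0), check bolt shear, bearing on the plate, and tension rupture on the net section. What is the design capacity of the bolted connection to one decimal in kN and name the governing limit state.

226.8 kN (net-section rupture governs)

Bolt shear: A_b = π(20)²/4 = 314.16 mm². φR_n = 0.75 × 372 × 314.16 × 9 × 1 = 788.9 kN.
Bearing (6 mm plate, F_u = 450 MPa): end bolts L_c = 35 − 22/2 = 24, R_n = min(1.2×24×6×450, 2.4×20×6×450) = 77.76 kN/bolt; interior L_c = 58 − 22 = 36, R_n = 116.64 kN/bolt. φR_n = 0.75 × (3×77.76 + 6×116.64) = 699.8 kN.
Tension rupture (net): A_n = (184 − 3×24)×6 = 672 mm² (U = 1.0, A_e = A_n). φR_n = 0.75 × 450 × 672 = 226.8 kN.
Governing: min(788.9, 699.8, 226.8) = 226.8 kN → net-section rupture.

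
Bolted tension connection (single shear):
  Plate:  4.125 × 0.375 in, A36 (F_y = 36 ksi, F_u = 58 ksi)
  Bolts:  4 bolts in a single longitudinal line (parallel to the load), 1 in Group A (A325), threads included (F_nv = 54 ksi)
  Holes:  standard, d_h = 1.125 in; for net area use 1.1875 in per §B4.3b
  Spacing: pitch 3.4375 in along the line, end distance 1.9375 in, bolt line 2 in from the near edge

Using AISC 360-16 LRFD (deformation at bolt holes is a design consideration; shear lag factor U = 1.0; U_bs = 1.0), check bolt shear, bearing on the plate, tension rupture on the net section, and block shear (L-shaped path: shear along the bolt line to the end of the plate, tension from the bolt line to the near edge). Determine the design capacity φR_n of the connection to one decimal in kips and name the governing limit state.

47.9 kips (net-section rupture governs)

Bolt shear: A_b = π(1)²/4 = 0.7854 in². φR_n = 0.75 × 54 × 0.7854 × 4 × 1 = 127.2 kips.
Bearing (0.375 in plate, F_u = 58 ksi): end bolts L_c = 1.9375 − 1.125/2 = 1.375, R_n = min(1.2×1.375×0.375×58, 2.4×1×0.375×58) = 35.888 kips/bolt; interior L_c = 3.4375 − 1.125 = 2.3125, R_n = 52.2 kips/bolt. φR_n = 0.75 × (1×35.888 + 3×52.2) = 144.4 kips.
Tension rupture (net): A_n = (4.125 − 1×1.1875)×0.375 = 1.1016 in² (U = 1.0, A_e = A_n). φR_n = 0.75 × 58 × 1.1016 = 47.9 kips.
Block shear: shear path 1×[1.9375+3×3.4375] = 1×12.25 in, A_gv = 4.5938, A_nv = 1×(12.25 − 3.5×1.1875)×0.375 = 3.0352 in²; tension to near edge: (2 − 0.5×1.1875)×0.375 = 0.52734 in². R_n = min(0.6×58×3.0352, 0.6×36×4.5938) + 1.0×58×0.52734 = min(105.62, 99.226) + 30.586 = 129.81 kips. φR_n = 0.75 × 129.81 = 97.4 kips.
Governing: min(127.2, 144.4, 47.9, 97.4) = 47.9 kips → net-section rupture.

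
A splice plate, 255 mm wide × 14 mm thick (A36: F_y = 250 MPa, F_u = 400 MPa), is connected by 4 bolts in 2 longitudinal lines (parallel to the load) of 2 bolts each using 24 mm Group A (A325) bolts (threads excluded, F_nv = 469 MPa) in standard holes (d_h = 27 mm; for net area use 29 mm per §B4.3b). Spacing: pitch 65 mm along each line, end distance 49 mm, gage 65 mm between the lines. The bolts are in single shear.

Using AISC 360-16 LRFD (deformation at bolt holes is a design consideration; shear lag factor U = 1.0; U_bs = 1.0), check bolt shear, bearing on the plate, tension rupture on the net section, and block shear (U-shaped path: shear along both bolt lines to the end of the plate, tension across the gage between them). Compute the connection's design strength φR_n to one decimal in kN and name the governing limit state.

Bolt shear: A_b = π(24)²/4 = 452.39 mm². φR_n = 0.75 × 469 × 452.39 × 4 × 1 = 636.5 kN.
Bearing (14 mm plate, F_u = 400 MPa): end bolts L_c = 49 − 27/2 = 35.5, R_n = min(1.2×35.5×14×400, 2.4×24×14×400) = 238.56 kN/bolt; interior L_c = 65 − 27 = 38, R_n = 255.36 kN/bolt. φR_n = 0.75 × (2×238.56 + 2×255.36) = 740.9 kN.
Tension rupture (net): A_n = (255 − 2×29)×14 = 2758 mm² (U = 1.0, A_e = A_n). φR_n = 0.75 × 400 × 2758 = 827.4 kN.
Block shear: shear path 2×[49+1×65] = 2×114 mm, A_gv = 3192, A_nv = 2×(114 − 1.5×29)×14 = 1974 mm²; tension across gage: (65 − 1×29)×14 = 504 mm². R_n = min(0.6×400×1974, 0.6×250×3192) + 1.0×400×504 = min(473.76, 478.8) + 201.6 = 675.36 kN. φR_n = 0.75 × 675.36 = 506.5 kN.
Governing: min(636.5, 740.9, 827.4, 506.5) = 506.5 kN → block shear.

506.5 kN (block shear governs)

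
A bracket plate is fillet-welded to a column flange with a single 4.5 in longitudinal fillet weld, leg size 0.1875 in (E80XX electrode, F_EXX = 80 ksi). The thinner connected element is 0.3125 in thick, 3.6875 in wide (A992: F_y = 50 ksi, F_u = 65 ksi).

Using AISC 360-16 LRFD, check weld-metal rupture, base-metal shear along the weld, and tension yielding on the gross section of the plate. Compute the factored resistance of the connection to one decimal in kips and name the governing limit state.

Weld metal: throat = 0.707×0.1875 = 0.13256 in, L = 4.5 in. φR_n = 0.75 × 0.6 × 80 × 0.13256 × 4.5 = 21.5 kips.
Base metal shear (0.3125 in plate): yield φR_n = 1.0×0.6×50×0.3125×4.5 = 42.2 kips; rupture φR_n = 0.75×0.6×65×0.3125×4.5 = 41.1 kips; take 41.1 kips (rupture).
Tension yield (gross): A_g = 3.6875×0.3125 = 1.1523 in². φR_n = 0.90 × 50 × 1.1523 = 51.9 kips.
Governing: min(21.5, 41.1, 51.9) = 21.5 kips → weld metal.

21.5 kips (weld metal governs)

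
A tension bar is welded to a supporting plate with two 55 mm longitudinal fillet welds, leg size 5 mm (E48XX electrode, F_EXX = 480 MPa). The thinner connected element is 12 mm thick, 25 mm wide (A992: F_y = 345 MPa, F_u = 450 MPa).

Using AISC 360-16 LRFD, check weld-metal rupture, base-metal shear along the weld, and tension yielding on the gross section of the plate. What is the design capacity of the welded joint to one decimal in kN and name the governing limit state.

84.0 kN (weld metal governs)

Weld metal: throat = 0.707×5 = 3.535 mm, L = 2×55 = 110 mm. φR_n = 0.75 × 0.6 × 480 × 3.535 × 110 = 84.0 kN.
Base metal shear (12 mm plate): yield φR_n = 1.0×0.6×345×12×110 = 273.2 kN; rupture φR_n = 0.75×0.6×450×12×110 = 267.3 kN; take 267.3 kN (rupture).
Tension yield (gross): A_g = 25×12 = 300 mm². φR_n = 0.90 × 345 × 300 = 93.2 kN.
Governing: min(84.0, 267.3, 93.2) = 84.0 kN → weld metal.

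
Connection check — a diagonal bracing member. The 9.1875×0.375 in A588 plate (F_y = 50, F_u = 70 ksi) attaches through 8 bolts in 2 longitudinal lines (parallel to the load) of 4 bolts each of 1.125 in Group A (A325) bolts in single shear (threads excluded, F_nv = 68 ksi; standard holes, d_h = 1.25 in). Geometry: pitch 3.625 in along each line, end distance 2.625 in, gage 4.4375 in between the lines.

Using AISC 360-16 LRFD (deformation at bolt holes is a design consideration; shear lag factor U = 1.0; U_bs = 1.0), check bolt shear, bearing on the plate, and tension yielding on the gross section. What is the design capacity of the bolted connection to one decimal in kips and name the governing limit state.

Bolt shear: A_b = π(1.125)²/4 = 0.99402 in². φR_n = 0.75 × 68 × 0.99402 × 8 × 1 = 405.6 kips.
Bearing (0.375 in plate, F_u = 70 ksi): end bolts L_c = 2.625 − 1.25/2 = 2, R_n = min(1.2×2×0.375×70, 2.4×1.125×0.375×70) = 63 kips/bolt; interior L_c = 3.625 − 1.25 = 2.375, R_n = 70.875 kips/bolt. φR_n = 0.75 × (2×63 + 6×70.875) = 413.4 kips.
Tension yield (gross): A_g = 9.1875×0.375 = 3.4453 in². φR_n = 0.90 × 50 × 3.4453 = 155.0 kips.
Governing: min(405.6, 413.4, 155.0) = 155.0 kips → gross-section yield.

155.0 kips (gross-section yield governs)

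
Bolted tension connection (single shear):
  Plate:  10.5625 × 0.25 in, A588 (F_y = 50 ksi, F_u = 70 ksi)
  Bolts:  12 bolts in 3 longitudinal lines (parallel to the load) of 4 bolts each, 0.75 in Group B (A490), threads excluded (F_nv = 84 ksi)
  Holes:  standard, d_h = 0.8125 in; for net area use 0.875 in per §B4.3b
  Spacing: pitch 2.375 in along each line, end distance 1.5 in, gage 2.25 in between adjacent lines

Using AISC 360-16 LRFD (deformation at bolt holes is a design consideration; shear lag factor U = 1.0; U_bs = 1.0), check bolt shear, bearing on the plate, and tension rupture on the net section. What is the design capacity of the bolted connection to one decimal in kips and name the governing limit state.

104.2 kips (net-section rupture governs)

Bolt shear: A_b = π(0.75)²/4 = 0.44179 in². φR_n = 0.75 × 84 × 0.44179 × 12 × 1 = 334.0 kips.
Bearing (0.25 in plate, F_u = 70 ksi): end bolts L_c = 1.5 − 0.8125/2 = 1.09375, R_n = min(1.2×1.09375×0.25×70, 2.4×0.75×0.25×70) = 22.969 kips/bolt; interior L_c = 2.375 − 0.8125 = 1.5625, R_n = 31.5 kips/bolt. φR_n = 0.75 × (3×22.969 + 9×31.5) = 264.3 kips.
Tension rupture (net): A_n = (10.5625 − 3×0.875)×0.25 = 1.9844 in² (U = 1.0, A_e = A_n). φR_n = 0.75 × 70 × 1.9844 = 104.2 kips.
Governing: min(334.0, 264.3, 104.2) = 104.2 kips → net-section rupture.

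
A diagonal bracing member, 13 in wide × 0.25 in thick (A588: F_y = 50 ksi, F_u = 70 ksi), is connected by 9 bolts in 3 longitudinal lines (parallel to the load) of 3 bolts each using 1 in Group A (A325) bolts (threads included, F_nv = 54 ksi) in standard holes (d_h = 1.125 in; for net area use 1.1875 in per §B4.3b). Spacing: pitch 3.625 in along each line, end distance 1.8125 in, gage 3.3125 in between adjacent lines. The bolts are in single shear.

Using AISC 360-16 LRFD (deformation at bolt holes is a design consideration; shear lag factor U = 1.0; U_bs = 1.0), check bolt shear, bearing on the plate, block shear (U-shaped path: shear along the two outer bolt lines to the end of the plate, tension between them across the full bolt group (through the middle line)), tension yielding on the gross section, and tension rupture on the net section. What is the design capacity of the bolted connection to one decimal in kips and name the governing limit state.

Bolt shear: A_b = π(1)²/4 = 0.7854 in². φR_n = 0.75 × 54 × 0.7854 × 9 × 1 = 286.3 kips.
Bearing (0.25 in plate, F_u = 70 ksi): end bolts L_c = 1.8125 − 1.125/2 = 1.25, R_n = min(1.2×1.25×0.25×70, 2.4×1×0.25×70) = 26.25 kips/bolt; interior L_c = 3.625 − 1.125 = 2.5, R_n = 42 kips/bolt. φR_n = 0.75 × (3×26.25 + 6×42) = 248.1 kips.
Block shear: shear path 2×[1.8125+2×3.625] = 2×9.0625 in, A_gv = 4.5313, A_nv = 2×(9.0625 − 2.5×1.1875)×0.25 = 3.0469 in²; tension across gage: (6.625 − 2×1.1875)×0.25 = 1.0625 in². R_n = min(0.6×70×3.0469, 0.6×50×4.5313) + 1.0×70×1.0625 = min(127.97, 135.94) + 74.375 = 202.35 kips. φR_n = 0.75 × 202.35 = 151.8 kips.
Tension yield (gross): A_g = 13×0.25 = 3.25 in². φR_n = 0.90 × 50 × 3.25 = 146.3 kips.
Tension rupture (net): A_n = (13 − 3×1.1875)×0.25 = 2.3594 in² (U = 1.0, A_e = A_n). φR_n = 0.75 × 70 × 2.3594 = 123.9 kips.
Governing: min(286.3, 248.1, 151.8, 146.3, 123.9) = 123.9 kips → net-section rupture.

123.9 kips (net-section rupture governs)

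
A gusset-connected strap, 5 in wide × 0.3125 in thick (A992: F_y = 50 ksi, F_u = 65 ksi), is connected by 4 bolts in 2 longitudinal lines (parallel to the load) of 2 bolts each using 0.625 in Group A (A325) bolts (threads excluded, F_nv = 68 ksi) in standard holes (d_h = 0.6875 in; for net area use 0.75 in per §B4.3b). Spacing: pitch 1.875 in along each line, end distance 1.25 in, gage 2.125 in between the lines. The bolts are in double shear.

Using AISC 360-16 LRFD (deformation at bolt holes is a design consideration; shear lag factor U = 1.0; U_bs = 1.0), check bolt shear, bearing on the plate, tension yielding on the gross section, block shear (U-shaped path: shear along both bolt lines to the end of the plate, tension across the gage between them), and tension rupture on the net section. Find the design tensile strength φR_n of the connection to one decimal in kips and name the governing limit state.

53.3 kips (net-section rupture governs)

Bolt shear: A_b = π(0.625)²/4 = 0.3068 in². φR_n = 0.75 × 68 × 0.3068 × 4 × 2 = 125.2 kips.
Bearing (0.3125 in plate, F_u = 65 ksi): end bolts L_c = 1.25 − 0.6875/2 = 0.90625, R_n = min(1.2×0.90625×0.3125×65, 2.4×0.625×0.3125×65) = 22.09 kips/bolt; interior L_c = 1.875 − 0.6875 = 1.1875, R_n = 28.945 kips/bolt. φR_n = 0.75 × (2×22.09 + 2×28.945) = 76.6 kips.
Tension yield (gross): A_g = 5×0.3125 = 1.5625 in². φR_n = 0.90 × 50 × 1.5625 = 70.3 kips.
Block shear: shear path 2×[1.25+1×1.875] = 2×3.125 in, A_gv = 1.9531, A_nv = 2×(3.125 − 1.5×0.75)×0.3125 = 1.25 in²; tension across gage: (2.125 − 1×0.75)×0.3125 = 0.42969 in². R_n = min(0.6×65×1.25, 0.6×50×1.9531) + 1.0×65×0.42969 = min(48.75, 58.593) + 27.93 = 76.68 kips. φR_n = 0.75 × 76.68 = 57.5 kips.
Tension rupture (net): A_n = (5 − 2×0.75)×0.3125 = 1.0938 in² (U = 1.0, A_e = A_n). φR_n = 0.75 × 65 × 1.0938 = 53.3 kips.
Governing: min(125.2, 76.6, 70.3, 57.5, 53.3) = 53.3 kips → net-section rupture.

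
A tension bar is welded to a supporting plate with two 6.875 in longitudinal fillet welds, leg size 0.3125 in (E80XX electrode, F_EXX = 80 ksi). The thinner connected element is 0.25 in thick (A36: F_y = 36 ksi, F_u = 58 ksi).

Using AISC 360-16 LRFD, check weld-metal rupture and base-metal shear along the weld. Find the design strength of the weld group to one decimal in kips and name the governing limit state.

74.3 kips (base-metal shear governs)

Weld metal: throat = 0.707×0.3125 = 0.22094 in, L = 2×6.875 = 13.75 in. φR_n = 0.75 × 0.6 × 80 × 0.22094 × 13.75 = 109.4 kips.
Base metal shear (0.25 in plate): yield φR_n = 1.0×0.6×36×0.25×13.75 = 74.3 kips; rupture φR_n = 0.75×0.6×58×0.25×13.75 = 89.7 kips; take 74.3 kips (yield).
Governing: min(109.4, 74.3) = 74.3 kips → base-metal shear.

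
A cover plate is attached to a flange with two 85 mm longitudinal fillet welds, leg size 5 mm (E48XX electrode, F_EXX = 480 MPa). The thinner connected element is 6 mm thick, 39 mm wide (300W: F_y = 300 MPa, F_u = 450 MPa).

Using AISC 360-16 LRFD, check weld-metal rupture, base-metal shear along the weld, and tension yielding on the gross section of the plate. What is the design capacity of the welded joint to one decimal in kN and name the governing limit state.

63.2 kN (gross-section yield governs)

Weld metal: throat = 0.707×5 = 3.535 mm, L = 2×85 = 170 mm. φR_n = 0.75 × 0.6 × 480 × 3.535 × 170 = 129.8 kN.
Base metal shear (6 mm plate): yield φR_n = 1.0×0.6×300×6×170 = 183.6 kN; rupture φR_n = 0.75×0.6×450×6×170 = 206.6 kN; take 183.6 kN (yield).
Tension yield (gross): A_g = 39×6 = 234 mm². φR_n = 0.90 × 300 × 234 = 63.2 kN.
Governing: min(129.8, 183.6, 63.2) = 63.2 kN → gross-section yield.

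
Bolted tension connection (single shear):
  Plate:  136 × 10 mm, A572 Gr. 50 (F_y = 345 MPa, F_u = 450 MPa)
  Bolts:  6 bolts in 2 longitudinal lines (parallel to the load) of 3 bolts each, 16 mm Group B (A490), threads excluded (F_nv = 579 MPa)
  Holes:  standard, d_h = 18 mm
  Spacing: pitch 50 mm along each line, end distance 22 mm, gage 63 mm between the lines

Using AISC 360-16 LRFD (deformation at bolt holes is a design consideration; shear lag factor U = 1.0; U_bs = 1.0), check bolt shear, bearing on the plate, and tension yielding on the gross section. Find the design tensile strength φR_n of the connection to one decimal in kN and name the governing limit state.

422.3 kN (gross-section yield governs)

Bolt shear: A_b = π(16)²/4 = 201.06 mm². φR_n = 0.75 × 579 × 201.06 × 6 × 1 = 523.9 kN.
Bearing (10 mm plate, F_u = 450 MPa): end bolts L_c = 22 − 18/2 = 13, R_n = min(1.2×13×10×450, 2.4×16×10×450) = 70.2 kN/bolt; interior L_c = 50 − 18 = 32, R_n = 172.8 kN/bolt. φR_n = 0.75 × (2×70.2 + 4×172.8) = 623.7 kN.
Tension yield (gross): A_g = 136×10 = 1360 mm². φR_n = 0.90 × 345 × 1360 = 422.3 kN.
Governing: min(523.9, 623.7, 422.3) = 422.3 kN → gross-section yield.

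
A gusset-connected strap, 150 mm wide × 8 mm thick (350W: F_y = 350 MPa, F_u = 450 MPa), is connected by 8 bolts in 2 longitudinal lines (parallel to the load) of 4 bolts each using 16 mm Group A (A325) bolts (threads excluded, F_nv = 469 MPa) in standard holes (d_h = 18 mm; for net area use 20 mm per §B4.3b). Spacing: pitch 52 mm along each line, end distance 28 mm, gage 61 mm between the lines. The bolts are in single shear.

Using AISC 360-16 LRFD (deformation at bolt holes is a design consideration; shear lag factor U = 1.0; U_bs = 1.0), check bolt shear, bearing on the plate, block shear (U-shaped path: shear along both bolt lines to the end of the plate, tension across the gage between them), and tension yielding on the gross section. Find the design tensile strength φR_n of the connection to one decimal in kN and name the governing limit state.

Bolt shear: A_b = π(16)²/4 = 201.06 mm². φR_n = 0.75 × 469 × 201.06 × 8 × 1 = 565.8 kN.
Bearing (8 mm plate, F_u = 450 MPa): end bolts L_c = 28 − 18/2 = 19, R_n = min(1.2×19×8×450, 2.4×16×8×450) = 82.08 kN/bolt; interior L_c = 52 − 18 = 34, R_n = 138.24 kN/bolt. φR_n = 0.75 × (2×82.08 + 6×138.24) = 745.2 kN.
Block shear: shear path 2×[28+3×52] = 2×184 mm, A_gv = 2944, A_nv = 2×(184 − 3.5×20)×8 = 1824 mm²; tension across gage: (61 − 1×20)×8 = 328 mm². R_n = min(0.6×450×1824, 0.6×350×2944) + 1.0×450×328 = min(492.48, 618.24) + 147.6 = 640.08 kN. φR_n = 0.75 × 640.08 = 480.1 kN.
Tension yield (gross): A_g = 150×8 = 1200 mm². φR_n = 0.90 × 350 × 1200 = 378.0 kN.
Governing: min(565.8, 745.2, 480.1, 378.0) = 378.0 kN → gross-section yield.

378.0 kN (gross-section yield governs)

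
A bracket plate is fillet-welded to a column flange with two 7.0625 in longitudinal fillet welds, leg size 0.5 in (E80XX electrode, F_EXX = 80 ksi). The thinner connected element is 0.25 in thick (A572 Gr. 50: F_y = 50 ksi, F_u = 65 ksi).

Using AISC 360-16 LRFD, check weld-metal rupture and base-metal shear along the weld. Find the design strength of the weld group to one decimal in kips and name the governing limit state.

103.3 kips (base-metal shear governs)

Weld metal: throat = 0.707×0.5 = 0.3535 in, L = 2×7.0625 = 14.125 in. φR_n = 0.75 × 0.6 × 80 × 0.3535 × 14.125 = 179.8 kips.
Base metal shear (0.25 in plate): yield φR_n = 1.0×0.6×50×0.25×14.125 = 105.9 kips; rupture φR_n = 0.75×0.6×65×0.25×14.125 = 103.3 kips; take 103.3 kips (rupture).
Governing: min(179.8, 103.3) = 103.3 kips → base-metal shear.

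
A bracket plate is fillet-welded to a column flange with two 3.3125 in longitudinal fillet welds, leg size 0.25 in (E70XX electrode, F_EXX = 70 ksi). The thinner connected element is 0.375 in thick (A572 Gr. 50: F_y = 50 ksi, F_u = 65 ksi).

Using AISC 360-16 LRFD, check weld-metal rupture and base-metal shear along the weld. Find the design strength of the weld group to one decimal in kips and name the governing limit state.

Weld metal: throat = 0.707×0.25 = 0.17675 in, L = 2×3.3125 = 6.625 in. φR_n = 0.75 × 0.6 × 70 × 0.17675 × 6.625 = 36.9 kips.
Base metal shear (0.375 in plate): yield φR_n = 1.0×0.6×50×0.375×6.625 = 74.5 kips; rupture φR_n = 0.75×0.6×65×0.375×6.625 = 72.7 kips; take 72.7 kips (rupture).
Governing: min(36.9, 72.7) = 36.9 kips → weld metal.

36.9 kips (weld metal governs)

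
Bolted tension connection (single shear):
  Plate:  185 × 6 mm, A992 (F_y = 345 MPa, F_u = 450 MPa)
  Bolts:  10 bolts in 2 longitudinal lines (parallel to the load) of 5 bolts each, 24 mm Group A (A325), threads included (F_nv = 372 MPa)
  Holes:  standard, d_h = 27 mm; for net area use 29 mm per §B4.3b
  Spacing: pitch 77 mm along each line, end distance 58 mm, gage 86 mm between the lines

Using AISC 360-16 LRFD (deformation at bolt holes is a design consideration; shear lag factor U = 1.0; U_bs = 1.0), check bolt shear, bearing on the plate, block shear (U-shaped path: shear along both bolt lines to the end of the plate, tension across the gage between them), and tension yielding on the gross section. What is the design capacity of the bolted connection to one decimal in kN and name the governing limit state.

Bolt shear: A_b = π(24)²/4 = 452.39 mm². φR_n = 0.75 × 372 × 452.39 × 10 × 1 = 1262.2 kN.
Bearing (6 mm plate, F_u = 450 MPa): end bolts L_c = 58 − 27/2 = 44.5, R_n = min(1.2×44.5×6×450, 2.4×24×6×450) = 144.18 kN/bolt; interior L_c = 77 − 27 = 50, R_n = 155.52 kN/bolt. φR_n = 0.75 × (2×144.18 + 8×155.52) = 1149.4 kN.
Block shear: shear path 2×[58+4×77] = 2×366 mm, A_gv = 4392, A_nv = 2×(366 − 4.5×29)×6 = 2826 mm²; tension across gage: (86 − 1×29)×6 = 342 mm². R_n = min(0.6×450×2826, 0.6×345×4392) + 1.0×450×342 = min(763.02, 909.14) + 153.9 = 916.92 kN. φR_n = 0.75 × 916.92 = 687.7 kN.
Tension yield (gross): A_g = 185×6 = 1110 mm². φR_n = 0.90 × 345 × 1110 = 344.7 kN.
Governing: min(1262.2, 1149.4, 687.7, 344.7) = 344.7 kN → gross-section yield.

344.7 kN (gross-section yield governs)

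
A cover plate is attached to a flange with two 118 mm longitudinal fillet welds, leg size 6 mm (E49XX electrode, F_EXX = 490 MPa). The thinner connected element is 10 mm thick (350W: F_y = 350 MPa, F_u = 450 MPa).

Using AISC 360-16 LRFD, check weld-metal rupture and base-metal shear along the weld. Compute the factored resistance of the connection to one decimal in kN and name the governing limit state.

220.7 kN (weld metal governs)

Weld metal: throat = 0.707×6 = 4.242 mm, L = 2×118 = 236 mm. φR_n = 0.75 × 0.6 × 490 × 4.242 × 236 = 220.7 kN.
Base metal shear (10 mm plate): yield φR_n = 1.0×0.6×350×10×236 = 495.6 kN; rupture φR_n = 0.75×0.6×450×10×236 = 477.9 kN; take 477.9 kN (rupture).
Governing: min(220.7, 477.9) = 220.7 kN → weld metal.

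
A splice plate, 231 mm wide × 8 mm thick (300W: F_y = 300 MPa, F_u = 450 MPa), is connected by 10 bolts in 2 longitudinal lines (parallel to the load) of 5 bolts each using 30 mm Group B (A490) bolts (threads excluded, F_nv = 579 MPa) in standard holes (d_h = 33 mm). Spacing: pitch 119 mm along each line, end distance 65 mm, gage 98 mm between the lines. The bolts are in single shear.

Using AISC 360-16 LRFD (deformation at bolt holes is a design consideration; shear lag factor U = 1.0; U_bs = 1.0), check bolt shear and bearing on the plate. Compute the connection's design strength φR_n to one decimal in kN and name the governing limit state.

1869.5 kN (bearing governs)

Bolt shear: A_b = π(30)²/4 = 706.86 mm². φR_n = 0.75 × 579 × 706.86 × 10 × 1 = 3069.5 kN.
Bearing (8 mm plate, F_u = 450 MPa): end bolts L_c = 65 − 33/2 = 48.5, R_n = min(1.2×48.5×8×450, 2.4×30×8×450) = 209.52 kN/bolt; interior L_c = 119 − 33 = 86, R_n = 259.2 kN/bolt. φR_n = 0.75 × (2×209.52 + 8×259.2) = 1869.5 kN.
Governing: min(3069.5, 1869.5) = 1869.5 kN → bearing.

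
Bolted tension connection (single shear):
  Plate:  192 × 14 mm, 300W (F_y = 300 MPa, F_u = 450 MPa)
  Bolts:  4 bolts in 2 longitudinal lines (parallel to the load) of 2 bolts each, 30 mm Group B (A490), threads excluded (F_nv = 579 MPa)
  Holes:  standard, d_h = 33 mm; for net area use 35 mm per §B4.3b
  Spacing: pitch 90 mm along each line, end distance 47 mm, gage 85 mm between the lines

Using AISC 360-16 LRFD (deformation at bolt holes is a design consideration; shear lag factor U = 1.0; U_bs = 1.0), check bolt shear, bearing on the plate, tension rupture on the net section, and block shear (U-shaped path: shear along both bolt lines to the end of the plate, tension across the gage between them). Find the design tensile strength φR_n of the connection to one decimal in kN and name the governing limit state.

Bolt shear: A_b = π(30)²/4 = 706.86 mm². φR_n = 0.75 × 579 × 706.86 × 4 × 1 = 1227.8 kN.
Bearing (14 mm plate, F_u = 450 MPa): end bolts L_c = 47 − 33/2 = 30.5, R_n = min(1.2×30.5×14×450, 2.4×30×14×450) = 230.58 kN/bolt; interior L_c = 90 − 33 = 57, R_n = 430.92 kN/bolt. φR_n = 0.75 × (2×230.58 + 2×430.92) = 992.3 kN.
Tension rupture (net): A_n = (192 − 2×35)×14 = 1708 mm² (U = 1.0, A_e = A_n). φR_n = 0.75 × 450 × 1708 = 576.5 kN.
Block shear: shear path 2×[47+1×90] = 2×137 mm, A_gv = 3836, A_nv = 2×(137 − 1.5×35)×14 = 2366 mm²; tension across gage: (85 − 1×35)×14 = 700 mm². R_n = min(0.6×450×2366, 0.6×300×3836) + 1.0×450×700 = min(638.82, 690.48) + 315 = 953.82 kN. φR_n = 0.75 × 953.82 = 715.4 kN.
Governing: min(1227.8, 992.3, 576.5, 715.4) = 576.5 kN → net-section rupture.

576.5 kN (net-section rupture governs)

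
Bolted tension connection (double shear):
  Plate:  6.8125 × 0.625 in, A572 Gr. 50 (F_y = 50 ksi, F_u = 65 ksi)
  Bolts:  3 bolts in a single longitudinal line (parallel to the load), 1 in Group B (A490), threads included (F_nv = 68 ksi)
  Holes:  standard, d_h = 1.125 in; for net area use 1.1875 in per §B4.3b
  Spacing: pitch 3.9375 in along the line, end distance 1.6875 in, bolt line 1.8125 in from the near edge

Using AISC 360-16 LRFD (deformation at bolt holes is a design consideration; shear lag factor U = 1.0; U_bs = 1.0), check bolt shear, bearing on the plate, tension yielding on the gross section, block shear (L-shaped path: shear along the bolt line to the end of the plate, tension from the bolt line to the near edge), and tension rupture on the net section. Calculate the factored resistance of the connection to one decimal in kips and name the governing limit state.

Bolt shear: A_b = π(1)²/4 = 0.7854 in². φR_n = 0.75 × 68 × 0.7854 × 3 × 2 = 240.3 kips.
Bearing (0.625 in plate, F_u = 65 ksi): end bolts L_c = 1.6875 − 1.125/2 = 1.125, R_n = min(1.2×1.125×0.625×65, 2.4×1×0.625×65) = 54.844 kips/bolt; interior L_c = 3.9375 − 1.125 = 2.8125, R_n = 97.5 kips/bolt. φR_n = 0.75 × (1×54.844 + 2×97.5) = 187.4 kips.
Tension yield (gross): A_g = 6.8125×0.625 = 4.2578 in². φR_n = 0.90 × 50 × 4.2578 = 191.6 kips.
Block shear: shear path 1×[1.6875+2×3.9375] = 1×9.5625 in, A_gv = 5.9766, A_nv = 1×(9.5625 − 2.5×1.1875)×0.625 = 4.1211 in²; tension to near edge: (1.8125 − 0.5×1.1875)×0.625 = 0.76172 in². R_n = min(0.6×65×4.1211, 0.6×50×5.9766) + 1.0×65×0.76172 = min(160.72, 179.3) + 49.512 = 210.23 kips. φR_n = 0.75 × 210.23 = 157.7 kips.
Tension rupture (net): A_n = (6.8125 − 1×1.1875)×0.625 = 3.5156 in² (U = 1.0, A_e = A_n). φR_n = 0.75 × 65 × 3.5156 = 171.4 kips.
Governing: min(240.3, 187.4, 191.6, 157.7, 171.4) = 157.7 kips → block shear.

157.7 kips (block shear governs)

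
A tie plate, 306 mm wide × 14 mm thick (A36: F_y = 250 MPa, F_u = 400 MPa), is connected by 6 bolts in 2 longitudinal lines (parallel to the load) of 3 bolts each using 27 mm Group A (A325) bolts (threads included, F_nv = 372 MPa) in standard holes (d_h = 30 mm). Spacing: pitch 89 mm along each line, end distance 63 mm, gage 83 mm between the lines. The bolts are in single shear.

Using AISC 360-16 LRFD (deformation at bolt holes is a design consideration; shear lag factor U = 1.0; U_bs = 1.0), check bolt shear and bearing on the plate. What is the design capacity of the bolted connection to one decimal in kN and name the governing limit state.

Bolt shear: A_b = π(27)²/4 = 572.56 mm². φR_n = 0.75 × 372 × 572.56 × 6 × 1 = 958.5 kN.
Bearing (14 mm plate, F_u = 400 MPa): end bolts L_c = 63 − 30/2 = 48, R_n = min(1.2×48×14×400, 2.4×27×14×400) = 322.56 kN/bolt; interior L_c = 89 − 30 = 59, R_n = 362.88 kN/bolt. φR_n = 0.75 × (2×322.56 + 4×362.88) = 1572.5 kN.
Governing: min(958.5, 1572.5) = 958.5 kN → bolt shear.

958.5 kN (bolt shear governs)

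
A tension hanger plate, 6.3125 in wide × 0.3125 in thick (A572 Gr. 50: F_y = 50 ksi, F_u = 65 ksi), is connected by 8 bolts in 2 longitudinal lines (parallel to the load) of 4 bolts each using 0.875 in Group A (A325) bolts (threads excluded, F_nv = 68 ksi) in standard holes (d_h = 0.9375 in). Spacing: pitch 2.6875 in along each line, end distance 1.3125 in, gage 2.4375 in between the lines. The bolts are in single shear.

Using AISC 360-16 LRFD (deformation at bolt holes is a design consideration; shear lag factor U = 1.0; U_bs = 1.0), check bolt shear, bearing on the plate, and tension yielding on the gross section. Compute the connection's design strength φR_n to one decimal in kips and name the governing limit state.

88.8 kips (gross-section yield governs)

Bolt shear: A_b = π(0.875)²/4 = 0.60132 in². φR_n = 0.75 × 68 × 0.60132 × 8 × 1 = 245.3 kips.
Bearing (0.3125 in plate, F_u = 65 ksi): end bolts L_c = 1.3125 − 0.9375/2 = 0.84375, R_n = min(1.2×0.84375×0.3125×65, 2.4×0.875×0.3125×65) = 20.566 kips/bolt; interior L_c = 2.6875 − 0.9375 = 1.75, R_n = 42.656 kips/bolt. φR_n = 0.75 × (2×20.566 + 6×42.656) = 222.8 kips.
Tension yield (gross): A_g = 6.3125×0.3125 = 1.9727 in². φR_n = 0.90 × 50 × 1.9727 = 88.8 kips.
Governing: min(245.3, 222.8, 88.8) = 88.8 kips → gross-section yield.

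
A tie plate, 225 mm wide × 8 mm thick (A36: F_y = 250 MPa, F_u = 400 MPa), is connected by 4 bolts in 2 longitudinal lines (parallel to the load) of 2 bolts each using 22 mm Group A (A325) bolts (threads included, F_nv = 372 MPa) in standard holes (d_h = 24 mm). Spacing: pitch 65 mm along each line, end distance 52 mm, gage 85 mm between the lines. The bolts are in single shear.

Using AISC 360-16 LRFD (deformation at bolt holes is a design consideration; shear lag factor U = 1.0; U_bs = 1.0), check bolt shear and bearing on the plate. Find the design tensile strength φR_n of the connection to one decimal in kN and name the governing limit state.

Bolt shear: A_b = π(22)²/4 = 380.13 mm². φR_n = 0.75 × 372 × 380.13 × 4 × 1 = 424.2 kN.
Bearing (8 mm plate, F_u = 400 MPa): end bolts L_c = 52 − 24/2 = 40, R_n = min(1.2×40×8×400, 2.4×22×8×400) = 153.6 kN/bolt; interior L_c = 65 − 24 = 41, R_n = 157.44 kN/bolt. φR_n = 0.75 × (2×153.6 + 2×157.44) = 466.6 kN.
Governing: min(424.2, 466.6) = 424.2 kN → bolt shear.

424.2 kN (bolt shear governs)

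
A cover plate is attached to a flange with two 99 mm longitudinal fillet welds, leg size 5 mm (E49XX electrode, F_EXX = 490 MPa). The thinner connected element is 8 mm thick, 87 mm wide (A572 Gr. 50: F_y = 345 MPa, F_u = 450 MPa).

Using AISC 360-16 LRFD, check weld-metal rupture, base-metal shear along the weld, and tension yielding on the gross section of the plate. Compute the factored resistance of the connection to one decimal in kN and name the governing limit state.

154.3 kN (weld metal governs)

Weld metal: throat = 0.707×5 = 3.535 mm, L = 2×99 = 198 mm. φR_n = 0.75 × 0.6 × 490 × 3.535 × 198 = 154.3 kN.
Base metal shear (8 mm plate): yield φR_n = 1.0×0.6×345×8×198 = 327.9 kN; rupture φR_n = 0.75×0.6×450×8×198 = 320.8 kN; take 320.8 kN (rupture).
Tension yield (gross): A_g = 87×8 = 696 mm². φR_n = 0.90 × 345 × 696 = 216.1 kN.
Governing: min(154.3, 320.8, 216.1) = 154.3 kN → weld metal.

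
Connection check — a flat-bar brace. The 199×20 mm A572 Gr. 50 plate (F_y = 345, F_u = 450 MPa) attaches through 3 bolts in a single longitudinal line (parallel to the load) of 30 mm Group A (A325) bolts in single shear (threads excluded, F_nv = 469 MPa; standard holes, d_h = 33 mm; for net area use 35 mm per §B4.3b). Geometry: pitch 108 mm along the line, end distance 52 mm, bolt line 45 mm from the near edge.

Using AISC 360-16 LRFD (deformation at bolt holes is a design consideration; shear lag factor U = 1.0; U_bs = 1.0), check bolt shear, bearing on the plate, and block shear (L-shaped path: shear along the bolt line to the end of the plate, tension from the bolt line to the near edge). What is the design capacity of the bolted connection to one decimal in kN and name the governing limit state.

745.9 kN (bolt shear governs)

Bolt shear: A_b = π(30)²/4 = 706.86 mm². φR_n = 0.75 × 469 × 706.86 × 3 × 1 = 745.9 kN.
Bearing (20 mm plate, F_u = 450 MPa): end bolts L_c = 52 − 33/2 = 35.5, R_n = min(1.2×35.5×20×450, 2.4×30×20×450) = 383.4 kN/bolt; interior L_c = 108 − 33 = 75, R_n = 648 kN/bolt. φR_n = 0.75 × (1×383.4 + 2×648) = 1259.6 kN.
Block shear: shear path 1×[52+2×108] = 1×268 mm, A_gv = 5360, A_nv = 1×(268 − 2.5×35)×20 = 3610 mm²; tension to near edge: (45 − 0.5×35)×20 = 550 mm². R_n = min(0.6×450×3610, 0.6×345×5360) + 1.0×450×550 = min(974.7, 1109.5) + 247.5 = 1222.2 kN. φR_n = 0.75 × 1222.2 = 916.7 kN.
Governing: min(745.9, 1259.6, 916.7) = 745.9 kN → bolt shear.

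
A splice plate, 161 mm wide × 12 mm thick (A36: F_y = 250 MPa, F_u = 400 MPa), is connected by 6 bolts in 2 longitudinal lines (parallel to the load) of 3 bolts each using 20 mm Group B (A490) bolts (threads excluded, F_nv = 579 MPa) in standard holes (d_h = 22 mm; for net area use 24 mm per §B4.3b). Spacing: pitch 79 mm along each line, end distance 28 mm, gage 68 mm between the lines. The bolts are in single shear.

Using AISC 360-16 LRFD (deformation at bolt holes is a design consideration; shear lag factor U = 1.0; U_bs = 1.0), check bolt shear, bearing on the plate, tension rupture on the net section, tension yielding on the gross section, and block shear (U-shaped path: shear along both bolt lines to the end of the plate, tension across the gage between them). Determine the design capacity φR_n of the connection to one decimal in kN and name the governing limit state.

406.8 kN (net-section rupture governs)

Bolt shear: A_b = π(20)²/4 = 314.16 mm². φR_n = 0.75 × 579 × 314.16 × 6 × 1 = 818.5 kN.
Bearing (12 mm plate, F_u = 400 MPa): end bolts L_c = 28 − 22/2 = 17, R_n = min(1.2×17×12×400, 2.4×20×12×400) = 97.92 kN/bolt; interior L_c = 79 − 22 = 57, R_n = 230.4 kN/bolt. φR_n = 0.75 × (2×97.92 + 4×230.4) = 838.1 kN.
Tension rupture (net): A_n = (161 − 2×24)×12 = 1356 mm² (U = 1.0, A_e = A_n). φR_n = 0.75 × 400 × 1356 = 406.8 kN.
Tension yield (gross): A_g = 161×12 = 1932 mm². φR_n = 0.90 × 250 × 1932 = 434.7 kN.
Block shear: shear path 2×[28+2×79] = 2×186 mm, A_gv = 4464, A_nv = 2×(186 − 2.5×24)×12 = 3024 mm²; tension across gage: (68 − 1×24)×12 = 528 mm². R_n = min(0.6×400×3024, 0.6×250×4464) + 1.0×400×528 = min(725.76, 669.6) + 211.2 = 880.8 kN. φR_n = 0.75 × 880.8 = 660.6 kN.
Governing: min(818.5, 838.1, 406.8, 434.7, 660.6) = 406.8 kN → net-section rupture.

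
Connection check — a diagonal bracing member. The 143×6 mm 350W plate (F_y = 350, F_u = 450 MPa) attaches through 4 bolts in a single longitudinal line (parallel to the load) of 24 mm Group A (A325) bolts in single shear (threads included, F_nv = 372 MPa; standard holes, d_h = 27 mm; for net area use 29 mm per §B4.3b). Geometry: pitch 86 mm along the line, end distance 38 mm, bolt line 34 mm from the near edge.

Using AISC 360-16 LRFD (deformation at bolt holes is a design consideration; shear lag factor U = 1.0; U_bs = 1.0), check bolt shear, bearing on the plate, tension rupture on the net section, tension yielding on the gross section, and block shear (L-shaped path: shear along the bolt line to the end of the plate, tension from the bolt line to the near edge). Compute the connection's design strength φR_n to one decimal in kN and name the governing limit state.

230.9 kN (net-section rupture governs)

Bolt shear: A_b = π(24)²/4 = 452.39 mm². φR_n = 0.75 × 372 × 452.39 × 4 × 1 = 504.9 kN.
Bearing (6 mm plate, F_u = 450 MPa): end bolts L_c = 38 − 27/2 = 24.5, R_n = min(1.2×24.5×6×450, 2.4×24×6×450) = 79.38 kN/bolt; interior L_c = 86 − 27 = 59, R_n = 155.52 kN/bolt. φR_n = 0.75 × (1×79.38 + 3×155.52) = 409.5 kN.
Tension rupture (net): A_n = (143 − 1×29)×6 = 684 mm² (U = 1.0, A_e = A_n). φR_n = 0.75 × 450 × 684 = 230.9 kN.
Tension yield (gross): A_g = 143×6 = 858 mm². φR_n = 0.90 × 350 × 858 = 270.3 kN.
Block shear: shear path 1×[38+3×86] = 1×296 mm, A_gv = 1776, A_nv = 1×(296 − 3.5×29)×6 = 1167 mm²; tension to near edge: (34 − 0.5×29)×6 = 117 mm². R_n = min(0.6×450×1167, 0.6×350×1776) + 1.0×450×117 = min(315.09, 372.96) + 52.65 = 367.74 kN. φR_n = 0.75 × 367.74 = 275.8 kN.
Governing: min(504.9, 409.5, 230.9, 270.3, 275.8) = 230.9 kN → net-section rupture.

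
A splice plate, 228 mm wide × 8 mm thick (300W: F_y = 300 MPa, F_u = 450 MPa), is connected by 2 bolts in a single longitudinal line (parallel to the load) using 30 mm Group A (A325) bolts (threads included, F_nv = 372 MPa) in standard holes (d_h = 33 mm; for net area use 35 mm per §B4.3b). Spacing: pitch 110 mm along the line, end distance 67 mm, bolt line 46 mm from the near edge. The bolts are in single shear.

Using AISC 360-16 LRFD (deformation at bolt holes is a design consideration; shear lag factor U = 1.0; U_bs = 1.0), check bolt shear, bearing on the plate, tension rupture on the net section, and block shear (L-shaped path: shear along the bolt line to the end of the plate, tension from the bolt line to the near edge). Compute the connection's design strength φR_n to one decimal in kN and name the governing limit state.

268.1 kN (block shear governs)

Bolt shear: A_b = π(30)²/4 = 706.86 mm². φR_n = 0.75 × 372 × 706.86 × 2 × 1 = 394.4 kN.
Bearing (8 mm plate, F_u = 450 MPa): end bolts L_c = 67 − 33/2 = 50.5, R_n = min(1.2×50.5×8×450, 2.4×30×8×450) = 218.16 kN/bolt; interior L_c = 110 − 33 = 77, R_n = 259.2 kN/bolt. φR_n = 0.75 × (1×218.16 + 1×259.2) = 358.0 kN.
Tension rupture (net): A_n = (228 − 1×35)×8 = 1544 mm² (U = 1.0, A_e = A_n). φR_n = 0.75 × 450 × 1544 = 521.1 kN.
Block shear: shear path 1×[67+1×110] = 1×177 mm, A_gv = 1416, A_nv = 1×(177 − 1.5×35)×8 = 996 mm²; tension to near edge: (46 − 0.5×35)×8 = 228 mm². R_n = min(0.6×450×996, 0.6×300×1416) + 1.0×450×228 = min(268.92, 254.88) + 102.6 = 357.48 kN. φR_n = 0.75 × 357.48 = 268.1 kN.
Governing: min(394.4, 358.0, 521.1, 268.1) = 268.1 kN → block shear.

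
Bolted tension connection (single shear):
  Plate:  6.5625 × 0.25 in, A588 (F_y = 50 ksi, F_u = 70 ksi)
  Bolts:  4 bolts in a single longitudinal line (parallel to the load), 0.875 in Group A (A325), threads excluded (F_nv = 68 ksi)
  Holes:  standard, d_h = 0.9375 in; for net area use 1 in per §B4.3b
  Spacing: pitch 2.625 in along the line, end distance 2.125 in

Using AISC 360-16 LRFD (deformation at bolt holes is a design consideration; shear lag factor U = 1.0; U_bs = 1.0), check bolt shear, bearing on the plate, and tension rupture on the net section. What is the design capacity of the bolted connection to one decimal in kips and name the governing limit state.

Bolt shear: A_b = π(0.875)²/4 = 0.60132 in². φR_n = 0.75 × 68 × 0.60132 × 4 × 1 = 122.7 kips.
Bearing (0.25 in plate, F_u = 70 ksi): end bolts L_c = 2.125 − 0.9375/2 = 1.65625, R_n = min(1.2×1.65625×0.25×70, 2.4×0.875×0.25×70) = 34.781 kips/bolt; interior L_c = 2.625 − 0.9375 = 1.6875, R_n = 35.438 kips/bolt. φR_n = 0.75 × (1×34.781 + 3×35.438) = 105.8 kips.
Tension rupture (net): A_n = (6.5625 − 1×1)×0.25 = 1.3906 in² (U = 1.0, A_e = A_n). φR_n = 0.75 × 70 × 1.3906 = 73.0 kips.
Governing: min(122.7, 105.8, 73.0) = 73.0 kips → net-section rupture.

73.0 kips (net-section rupture governs)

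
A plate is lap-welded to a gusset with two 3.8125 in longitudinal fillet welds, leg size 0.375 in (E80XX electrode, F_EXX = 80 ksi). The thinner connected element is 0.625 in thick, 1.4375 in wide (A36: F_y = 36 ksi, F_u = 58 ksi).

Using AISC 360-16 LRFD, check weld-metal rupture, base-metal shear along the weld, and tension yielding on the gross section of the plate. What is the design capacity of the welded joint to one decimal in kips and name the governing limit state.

29.1 kips (gross-section yield governs)

Weld metal: throat = 0.707×0.375 = 0.26513 in, L = 2×3.8125 = 7.625 in. φR_n = 0.75 × 0.6 × 80 × 0.26513 × 7.625 = 72.8 kips.
Base metal shear (0.625 in plate): yield φR_n = 1.0×0.6×36×0.625×7.625 = 102.9 kips; rupture φR_n = 0.75×0.6×58×0.625×7.625 = 124.4 kips; take 102.9 kips (yield).
Tension yield (gross): A_g = 1.4375×0.625 = 0.89844 in². φR_n = 0.90 × 36 × 0.89844 = 29.1 kips.
Governing: min(72.8, 102.9, 29.1) = 29.1 kips → gross-section yield.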